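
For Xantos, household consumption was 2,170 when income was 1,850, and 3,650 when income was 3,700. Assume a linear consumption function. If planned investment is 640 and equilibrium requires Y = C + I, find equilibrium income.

Y = 6650

MPC = (3650 − 2170)/(3700 − 1850) = 1480/1850 = 0.8
a = 2170 − 0.8(1850) = 690
Equilibrium: Y = 690 + 0.8Y + 640
0.2Y = 1330, so Y = 1330/0.2 = 6650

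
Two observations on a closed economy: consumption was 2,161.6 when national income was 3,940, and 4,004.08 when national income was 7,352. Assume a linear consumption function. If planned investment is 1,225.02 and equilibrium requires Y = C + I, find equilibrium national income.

Y = 2737

MPC = (4004.08 − 2161.6)/(7352 − 3940) = 1842.48/3412 = 0.54
a = 2161.6 − 0.54(3940) = 34
Equilibrium: Y = 34 + 0.54Y + 1225.02
0.46Y = 1259.02, so Y = 1259.02/0.46 = 2737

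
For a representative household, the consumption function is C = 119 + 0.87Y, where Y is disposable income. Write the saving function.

S = Y − C = Y − (119 + 0.87Y) = -119 + (1 − 0.87)Y

S = -119 + 0.13Y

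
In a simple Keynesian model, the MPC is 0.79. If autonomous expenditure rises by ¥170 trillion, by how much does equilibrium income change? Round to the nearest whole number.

The multiplier is 1/(1 − MPC) = 1/0.21.
ΔY = 170/0.21 = 809.52 ≈ 810

ΔY ≈ 810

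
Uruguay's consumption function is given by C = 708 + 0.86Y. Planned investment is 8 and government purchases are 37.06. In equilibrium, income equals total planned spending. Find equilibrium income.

Y = 5379

Y = C + I + G = 708 + 0.86Y + 8 + 37.06
Y − 0.86Y = 753.06
0.14Y = 753.06, so Y = 753.06/0.14 = 5379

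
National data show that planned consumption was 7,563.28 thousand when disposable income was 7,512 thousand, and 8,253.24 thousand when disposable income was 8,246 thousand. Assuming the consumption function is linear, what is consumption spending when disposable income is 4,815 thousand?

C = 5028.1

MPC = (8253.24 − 7563.28)/(8246 − 7512) = 689.96/734 = 0.94
a = 7563.28 − 0.94(7512) = 7563.28 − 7061.28 = 502
C = 502 + 0.94(4815) = 502 + 4526.1 = 5028.1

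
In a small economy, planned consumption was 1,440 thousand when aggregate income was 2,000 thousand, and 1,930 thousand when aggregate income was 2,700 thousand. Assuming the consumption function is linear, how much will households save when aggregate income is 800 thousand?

MPC = (1930 − 1440)/(2700 − 2000) = 490/700 = 0.7
a = 1440 − 0.7(2000) = 1440 − 1400 = 40
C = 40 + 0.7(800) = 600
S = 800 − 600 = 200

S = 200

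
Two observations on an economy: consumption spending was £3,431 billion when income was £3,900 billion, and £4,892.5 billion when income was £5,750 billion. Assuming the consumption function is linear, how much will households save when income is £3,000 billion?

S = 280

MPC = (4892.5 − 3431)/(5750 − 3900) = 1461.5/1850 = 0.79
a = 3431 − 0.79(3900) = 3431 − 3081 = 350
C = 350 + 0.79(3000) = 2720
S = 3000 − 2720 = 280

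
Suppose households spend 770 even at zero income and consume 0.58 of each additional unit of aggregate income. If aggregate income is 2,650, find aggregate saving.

S = 343

C = 770 + 0.58(2650) = 770 + 1537 = 2307
S = Y − C = 2650 − 2307 = 343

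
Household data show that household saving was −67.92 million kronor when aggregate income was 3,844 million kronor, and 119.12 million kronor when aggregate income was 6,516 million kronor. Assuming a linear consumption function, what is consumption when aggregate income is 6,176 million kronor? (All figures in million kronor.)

MPS = ΔS/ΔY = (119.12 − (-67.92))/(6516 − 3844) = 187.04/2672 = 0.07
MPC = 1 − MPS = 0.93
Autonomous saving = -67.92 − 0.07(3844) = -337, so a = 337
C = 337 + 0.93(6176) = 337 + 5743.68 = 6080.68

C = 6080.68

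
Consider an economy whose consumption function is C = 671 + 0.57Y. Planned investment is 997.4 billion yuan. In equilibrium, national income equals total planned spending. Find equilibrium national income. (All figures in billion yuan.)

Y = 3880

Y = C + I = 671 + 0.57Y + 997.4
Y − 0.57Y = 1668.4
0.43Y = 1668.4, so Y = 1668.4/0.43 = 3880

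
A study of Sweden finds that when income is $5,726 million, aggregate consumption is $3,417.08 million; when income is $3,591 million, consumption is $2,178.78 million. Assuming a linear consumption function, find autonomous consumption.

a = 96

MPC = ΔC/ΔY = (3417.08 − 2178.78)/(5726 − 3591) = 1238.3/2135 = 0.58
a = C − MPC·Y = 2178.78 − 0.58(3591) = 2178.78 − 2082.78 = 96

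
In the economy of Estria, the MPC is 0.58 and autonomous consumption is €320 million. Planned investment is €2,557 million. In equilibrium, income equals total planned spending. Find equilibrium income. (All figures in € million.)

Y = C + I = 320 + 0.58Y + 2557
Y − 0.58Y = 2877
0.42Y = 2877, so Y = 2877/0.42 = 6850

Y = 6850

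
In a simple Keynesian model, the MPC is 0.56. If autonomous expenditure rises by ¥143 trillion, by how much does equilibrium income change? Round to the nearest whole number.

The multiplier is 1/(1 − MPC) = 1/0.44.
ΔY = 143/0.44 = 325.00 ≈ 325

ΔY ≈ 325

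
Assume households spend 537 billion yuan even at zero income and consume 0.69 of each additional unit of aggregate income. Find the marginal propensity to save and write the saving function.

MPS = 1 − MPC = 1 − 0.69 = 0.31
S = Y − C = -537 + 0.31Y

MPS = 0.31; S = -537 + 0.31Y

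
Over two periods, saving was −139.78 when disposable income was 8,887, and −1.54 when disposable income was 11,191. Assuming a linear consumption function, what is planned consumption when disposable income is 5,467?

C = 5811.98

MPS = ΔS/ΔY = (-1.54 − (-139.78))/(11191 − 8887) = 138.24/2304 = 0.06
MPC = 1 − MPS = 0.94
Autonomous saving = -139.78 − 0.06(8887) = -673, so a = 673
C = 673 + 0.94(5467) = 673 + 5138.98 = 5811.98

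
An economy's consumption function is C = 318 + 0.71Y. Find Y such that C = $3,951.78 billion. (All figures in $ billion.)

Y = 5118

318 + 0.71Y = 3951.78
0.71Y = 3633.78, so Y = 3633.78/0.71 = 5118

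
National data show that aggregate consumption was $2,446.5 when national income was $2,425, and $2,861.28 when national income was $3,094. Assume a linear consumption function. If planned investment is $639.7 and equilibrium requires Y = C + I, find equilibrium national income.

Y = 4165

MPC = (2861.28 − 2446.5)/(3094 − 2425) = 414.78/669 = 0.62
a = 2446.5 − 0.62(2425) = 943
Equilibrium: Y = 943 + 0.62Y + 639.7
0.38Y = 1582.7, so Y = 1582.7/0.38 = 4165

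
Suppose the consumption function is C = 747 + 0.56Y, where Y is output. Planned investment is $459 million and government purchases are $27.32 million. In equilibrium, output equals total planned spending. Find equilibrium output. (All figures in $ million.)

Y = C + I + G = 747 + 0.56Y + 459 + 27.32
Y − 0.56Y = 1233.32
0.44Y = 1233.32, so Y = 1233.32/0.44 = 2803

Y = 2803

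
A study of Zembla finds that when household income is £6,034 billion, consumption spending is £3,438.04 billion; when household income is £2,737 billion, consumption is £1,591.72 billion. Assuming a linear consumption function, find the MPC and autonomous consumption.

MPC = ΔC/ΔY = (3438.04 − 1591.72)/(6034 − 2737) = 1846.32/3297 = 0.56
a = C − MPC·Y = 1591.72 − 0.56(2737) = 1591.72 − 1532.72 = 59

MPC = 0.56; a = 59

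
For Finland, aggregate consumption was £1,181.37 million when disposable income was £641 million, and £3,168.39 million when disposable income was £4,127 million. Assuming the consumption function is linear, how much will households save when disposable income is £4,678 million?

MPC = (3168.39 − 1181.37)/(4127 − 641) = 1987.02/3486 = 0.57
a = 1181.37 − 0.57(641) = 1181.37 − 365.37 = 816
C = 816 + 0.57(4678) = 3482.46
S = 4678 − 3482.46 = 1195.54

S = 1195.54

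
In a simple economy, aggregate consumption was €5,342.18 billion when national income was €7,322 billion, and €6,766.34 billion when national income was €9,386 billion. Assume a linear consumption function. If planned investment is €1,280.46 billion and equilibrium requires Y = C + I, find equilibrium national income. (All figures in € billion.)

Y = 5066

MPC = (6766.34 − 5342.18)/(9386 − 7322) = 1424.16/2064 = 0.69
a = 5342.18 − 0.69(7322) = 290
Equilibrium: Y = 290 + 0.69Y + 1280.46
0.31Y = 1570.46, so Y = 1570.46/0.31 = 5066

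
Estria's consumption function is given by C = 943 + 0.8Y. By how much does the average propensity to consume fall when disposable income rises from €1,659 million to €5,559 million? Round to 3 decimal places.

ΔAPC = 0.399

At Y = 1659: C = 943 + 0.8(1659) = 2270.2, APC = 2270.2/1659 = 1.3684
At Y = 5559: C = 5390.2, APC = 5390.2/5559 = 0.9696
Fall in APC = 1.3684 − 0.9696 = 0.3988 ≈ 0.399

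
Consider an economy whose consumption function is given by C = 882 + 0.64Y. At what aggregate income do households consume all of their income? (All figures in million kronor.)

At break-even, C = Y: 882 + 0.64Y = Y
0.36Y = 882, so Y = 882/0.36 = 2450

Y = 2450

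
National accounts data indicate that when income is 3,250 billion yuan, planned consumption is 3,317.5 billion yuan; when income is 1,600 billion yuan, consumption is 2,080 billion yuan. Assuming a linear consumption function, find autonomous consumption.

a = 880

MPC = ΔC/ΔY = (3317.5 − 2080)/(3250 − 1600) = 1237.5/1650 = 0.75
a = C − MPC·Y = 2080 − 0.75(1600) = 2080 − 1200 = 880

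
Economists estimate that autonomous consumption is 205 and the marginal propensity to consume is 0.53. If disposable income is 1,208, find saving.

S = 362.76

C = 205 + 0.53(1208) = 205 + 640.24 = 845.24
S = Y − C = 1208 − 845.24 = 362.76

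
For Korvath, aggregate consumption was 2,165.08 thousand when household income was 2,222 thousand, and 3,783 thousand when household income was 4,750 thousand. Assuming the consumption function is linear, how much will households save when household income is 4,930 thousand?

MPC = (3783 − 2165.08)/(4750 − 2222) = 1617.92/2528 = 0.64
a = 2165.08 − 0.64(2222) = 2165.08 − 1422.08 = 743
C = 743 + 0.64(4930) = 3898.2
S = 4930 − 3898.2 = 1031.8

S = 1031.8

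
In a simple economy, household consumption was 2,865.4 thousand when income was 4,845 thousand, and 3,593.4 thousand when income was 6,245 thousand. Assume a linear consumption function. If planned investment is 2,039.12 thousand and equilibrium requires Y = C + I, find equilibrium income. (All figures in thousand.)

Y = 4969

MPC = (3593.4 − 2865.4)/(6245 − 4845) = 728/1400 = 0.52
a = 2865.4 − 0.52(4845) = 346
Equilibrium: Y = 346 + 0.52Y + 2039.12
0.48Y = 2385.12, so Y = 2385.12/0.48 = 4969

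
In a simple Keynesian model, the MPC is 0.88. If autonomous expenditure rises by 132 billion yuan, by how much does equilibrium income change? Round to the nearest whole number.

ΔY ≈ 1100

The multiplier is 1/(1 − MPC) = 1/0.12.
ΔY = 132/0.12 = 1100.00 ≈ 1100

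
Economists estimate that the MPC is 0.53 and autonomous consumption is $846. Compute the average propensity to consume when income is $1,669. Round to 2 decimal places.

APC = 1.04

C = 846 + 0.53(1669) = 1730.57
APC = C/Y = 1730.57/1669 = 1.04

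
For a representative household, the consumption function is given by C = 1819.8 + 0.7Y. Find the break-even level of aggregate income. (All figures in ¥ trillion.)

Y = 6066

At break-even, C = Y: 1819.8 + 0.7Y = Y
0.3Y = 1819.8, so Y = 1819.8/0.3 = 6066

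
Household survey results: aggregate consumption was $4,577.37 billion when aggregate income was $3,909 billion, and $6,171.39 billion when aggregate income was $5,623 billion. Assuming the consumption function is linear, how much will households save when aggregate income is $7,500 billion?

MPC = (6171.39 − 4577.37)/(5623 − 3909) = 1594.02/1714 = 0.93
a = 4577.37 − 0.93(3909) = 4577.37 − 3635.37 = 942
C = 942 + 0.93(7500) = 7917
S = 7500 − 7917 = -417

S = -417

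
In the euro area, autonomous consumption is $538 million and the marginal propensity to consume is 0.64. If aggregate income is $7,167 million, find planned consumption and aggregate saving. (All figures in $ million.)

C = 5124.88; S = 2042.12

C = 538 + 0.64(7167) = 538 + 4586.88 = 5124.88
S = Y − C = 7167 − 5124.88 = 2042.12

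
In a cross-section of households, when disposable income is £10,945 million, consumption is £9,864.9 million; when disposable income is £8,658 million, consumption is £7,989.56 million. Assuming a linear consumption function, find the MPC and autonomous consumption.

MPC = ΔC/ΔY = (9864.9 − 7989.56)/(10945 − 8658) = 1875.34/2287 = 0.82
a = C − MPC·Y = 7989.56 − 0.82(8658) = 7989.56 − 7099.56 = 890

MPC = 0.82; a = 890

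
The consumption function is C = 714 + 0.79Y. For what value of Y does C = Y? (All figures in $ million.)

Y = 3400

At break-even, C = Y: 714 + 0.79Y = Y
0.21Y = 714, so Y = 714/0.21 = 3400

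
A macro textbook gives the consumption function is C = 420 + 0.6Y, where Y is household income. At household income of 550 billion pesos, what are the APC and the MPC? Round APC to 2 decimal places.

MPC = 0.6 (the slope of the consumption function)
C = 420 + 0.6(550) = 750, so APC = 750/550 = 1.36

APC = 1.36; MPC = 0.6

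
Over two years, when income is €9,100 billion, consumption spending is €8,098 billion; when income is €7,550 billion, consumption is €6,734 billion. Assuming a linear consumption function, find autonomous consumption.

MPC = ΔC/ΔY = (8098 − 6734)/(9100 − 7550) = 1364/1550 = 0.88
a = C − MPC·Y = 6734 − 0.88(7550) = 6734 − 6644 = 90

a = 90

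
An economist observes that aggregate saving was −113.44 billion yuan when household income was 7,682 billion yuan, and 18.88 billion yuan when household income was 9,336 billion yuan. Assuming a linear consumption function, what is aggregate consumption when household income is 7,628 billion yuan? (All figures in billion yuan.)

MPS = ΔS/ΔY = (18.88 − (-113.44))/(9336 − 7682) = 132.32/1654 = 0.08
MPC = 1 − MPS = 0.92
Autonomous saving = -113.44 − 0.08(7682) = -728, so a = 728
C = 728 + 0.92(7628) = 728 + 7017.76 = 7745.76

C = 7745.76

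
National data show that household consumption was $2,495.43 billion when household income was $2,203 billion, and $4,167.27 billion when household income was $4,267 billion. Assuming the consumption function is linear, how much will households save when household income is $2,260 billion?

S = -281.6

MPC = (4167.27 − 2495.43)/(4267 − 2203) = 1671.84/2064 = 0.81
a = 2495.43 − 0.81(2203) = 2495.43 − 1784.43 = 711
C = 711 + 0.81(2260) = 2541.6
S = 2260 − 2541.6 = -281.6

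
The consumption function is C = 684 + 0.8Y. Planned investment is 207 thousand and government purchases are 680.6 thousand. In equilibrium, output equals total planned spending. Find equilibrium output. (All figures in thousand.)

Y = 7858

Y = C + I + G = 684 + 0.8Y + 207 + 680.6
Y − 0.8Y = 1571.6
0.2Y = 1571.6, so Y = 1571.6/0.2 = 7858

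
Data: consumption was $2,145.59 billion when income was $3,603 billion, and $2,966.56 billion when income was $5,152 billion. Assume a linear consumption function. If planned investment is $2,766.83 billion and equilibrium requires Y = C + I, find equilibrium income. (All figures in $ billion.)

Y = 6389

MPC = (2966.56 − 2145.59)/(5152 − 3603) = 820.97/1549 = 0.53
a = 2145.59 − 0.53(3603) = 236
Equilibrium: Y = 236 + 0.53Y + 2766.83
0.47Y = 3002.83, so Y = 3002.83/0.47 = 6389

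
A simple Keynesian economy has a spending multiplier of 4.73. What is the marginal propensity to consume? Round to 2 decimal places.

k = 1/(1 − MPC), so 1 − MPC = 1/k = 1/4.73 = 0.2114
MPC = 1 − 0.2114 = 0.79

MPC = 0.79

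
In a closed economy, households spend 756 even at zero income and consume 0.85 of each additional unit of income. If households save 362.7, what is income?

Y = 7458

S = Y − C = -756 + 0.15Y
-756 + 0.15Y = 362.7, so 0.15Y = 1118.7 and Y = 7458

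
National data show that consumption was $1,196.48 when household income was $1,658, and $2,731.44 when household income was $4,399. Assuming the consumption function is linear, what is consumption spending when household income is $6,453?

C = 3881.68

MPC = (2731.44 − 1196.48)/(4399 − 1658) = 1534.96/2741 = 0.56
a = 1196.48 − 0.56(1658) = 1196.48 − 928.48 = 268
C = 268 + 0.56(6453) = 268 + 3613.68 = 3881.68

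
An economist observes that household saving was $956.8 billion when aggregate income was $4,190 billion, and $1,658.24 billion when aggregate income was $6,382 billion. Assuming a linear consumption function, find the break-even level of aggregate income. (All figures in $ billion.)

Y = 1200

MPS = ΔS/ΔY = (1658.24 − 956.8)/(6382 − 4190) = 701.44/2192 = 0.32
MPC = 1 − MPS = 0.68
From S(4190) = 956.8: −a + 0.32(4190) = 956.8, so a = 1340.8 − 956.8 = 384
Break-even (S = 0): Y = a/MPS = 384/0.32 = 1200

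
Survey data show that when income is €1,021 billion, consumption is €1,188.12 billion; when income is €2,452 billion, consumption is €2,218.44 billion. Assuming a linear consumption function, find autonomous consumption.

MPC = ΔC/ΔY = (2218.44 − 1188.12)/(2452 − 1021) = 1030.32/1431 = 0.72
a = C − MPC·Y = 1188.12 − 0.72(1021) = 1188.12 − 735.12 = 453

a = 453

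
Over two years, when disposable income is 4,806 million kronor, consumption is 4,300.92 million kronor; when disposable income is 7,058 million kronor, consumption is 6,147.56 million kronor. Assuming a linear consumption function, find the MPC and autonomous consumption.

MPC = ΔC/ΔY = (6147.56 − 4300.92)/(7058 − 4806) = 1846.64/2252 = 0.82
a = C − MPC·Y = 4300.92 − 0.82(4806) = 4300.92 − 3940.92 = 360

MPC = 0.82; a = 360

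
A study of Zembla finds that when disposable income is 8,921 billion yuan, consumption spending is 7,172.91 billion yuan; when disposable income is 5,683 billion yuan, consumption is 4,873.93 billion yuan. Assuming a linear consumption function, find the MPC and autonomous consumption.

MPC = 0.71; a = 839

MPC = ΔC/ΔY = (7172.91 − 4873.93)/(8921 − 5683) = 2298.98/3238 = 0.71
a = C − MPC·Y = 4873.93 − 0.71(5683) = 4873.93 − 4034.93 = 839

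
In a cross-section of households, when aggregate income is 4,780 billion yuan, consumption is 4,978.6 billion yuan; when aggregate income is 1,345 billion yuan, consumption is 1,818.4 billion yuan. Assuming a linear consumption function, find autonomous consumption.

a = 581

MPC = ΔC/ΔY = (4978.6 − 1818.4)/(4780 − 1345) = 3160.2/3435 = 0.92
a = C − MPC·Y = 1818.4 − 0.92(1345) = 1818.4 − 1237.4 = 581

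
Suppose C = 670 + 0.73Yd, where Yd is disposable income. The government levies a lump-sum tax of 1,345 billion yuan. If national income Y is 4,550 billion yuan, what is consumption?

C = 3009.65

Yd = Y − T = 4550 − 1345 = 3205
C = 670 + 0.73(3205) = 670 + 2339.65 = 3009.65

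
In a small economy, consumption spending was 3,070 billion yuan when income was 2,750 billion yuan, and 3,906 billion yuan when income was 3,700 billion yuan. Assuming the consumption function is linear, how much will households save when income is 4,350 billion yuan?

S = -128

MPC = (3906 − 3070)/(3700 − 2750) = 836/950 = 0.88
a = 3070 − 0.88(2750) = 3070 − 2420 = 650
C = 650 + 0.88(4350) = 4478
S = 4350 − 4478 = -128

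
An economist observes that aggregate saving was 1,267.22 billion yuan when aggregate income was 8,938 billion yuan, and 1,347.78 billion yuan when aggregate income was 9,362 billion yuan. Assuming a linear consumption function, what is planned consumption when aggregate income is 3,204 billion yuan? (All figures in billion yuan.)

C = 3026.24

MPS = ΔS/ΔY = (1347.78 − 1267.22)/(9362 − 8938) = 80.56/424 = 0.19
MPC = 1 − MPS = 0.81
Autonomous saving = 1267.22 − 0.19(8938) = -431, so a = 431
C = 431 + 0.81(3204) = 431 + 2595.24 = 3026.24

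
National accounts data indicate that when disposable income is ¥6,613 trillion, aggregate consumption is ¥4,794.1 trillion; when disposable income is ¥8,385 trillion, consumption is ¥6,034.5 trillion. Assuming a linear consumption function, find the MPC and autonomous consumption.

MPC = 0.7; a = 165

MPC = ΔC/ΔY = (6034.5 − 4794.1)/(8385 − 6613) = 1240.4/1772 = 0.7
a = C − MPC·Y = 4794.1 − 0.7(6613) = 4794.1 − 4629.1 = 165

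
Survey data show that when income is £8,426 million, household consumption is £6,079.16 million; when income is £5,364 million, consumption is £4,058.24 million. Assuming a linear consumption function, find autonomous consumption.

MPC = ΔC/ΔY = (6079.16 − 4058.24)/(8426 − 5364) = 2020.92/3062 = 0.66
a = C − MPC·Y = 4058.24 − 0.66(5364) = 4058.24 − 3540.24 = 518

a = 518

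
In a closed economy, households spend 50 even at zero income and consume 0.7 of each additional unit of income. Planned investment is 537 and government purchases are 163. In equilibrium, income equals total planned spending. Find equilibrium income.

Y = C + I + G = 50 + 0.7Y + 537 + 163
Y − 0.7Y = 750
0.3Y = 750, so Y = 750/0.3 = 2500

Y = 2500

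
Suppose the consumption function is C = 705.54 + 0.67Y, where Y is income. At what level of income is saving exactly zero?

At break-even, C = Y: 705.54 + 0.67Y = Y
0.33Y = 705.54, so Y = 705.54/0.33 = 2138

Y = 2138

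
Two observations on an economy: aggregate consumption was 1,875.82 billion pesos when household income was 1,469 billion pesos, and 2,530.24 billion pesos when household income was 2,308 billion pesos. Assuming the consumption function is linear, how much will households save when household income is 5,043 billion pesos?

S = 379.46

MPC = (2530.24 − 1875.82)/(2308 − 1469) = 654.42/839 = 0.78
a = 1875.82 − 0.78(1469) = 1875.82 − 1145.82 = 730
C = 730 + 0.78(5043) = 4663.54
S = 5043 − 4663.54 = 379.46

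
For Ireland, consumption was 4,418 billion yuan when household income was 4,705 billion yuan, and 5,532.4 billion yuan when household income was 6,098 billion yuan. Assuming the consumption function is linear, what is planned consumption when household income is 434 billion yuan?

C = 1001.2

MPC = (5532.4 − 4418)/(6098 − 4705) = 1114.4/1393 = 0.8
a = 4418 − 0.8(4705) = 4418 − 3764 = 654
C = 654 + 0.8(434) = 654 + 347.2 = 1001.2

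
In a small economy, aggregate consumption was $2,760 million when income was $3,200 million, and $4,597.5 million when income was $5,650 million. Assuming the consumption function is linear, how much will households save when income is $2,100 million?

S = 165

MPC = (4597.5 − 2760)/(5650 − 3200) = 1837.5/2450 = 0.75
a = 2760 − 0.75(3200) = 2760 − 2400 = 360
C = 360 + 0.75(2100) = 1935
S = 2100 − 1935 = 165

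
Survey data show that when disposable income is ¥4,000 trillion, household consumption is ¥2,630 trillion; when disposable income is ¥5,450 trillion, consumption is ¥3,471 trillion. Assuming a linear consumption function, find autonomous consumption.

MPC = ΔC/ΔY = (3471 − 2630)/(5450 − 4000) = 841/1450 = 0.58
a = C − MPC·Y = 2630 − 0.58(4000) = 2630 − 2320 = 310

a = 310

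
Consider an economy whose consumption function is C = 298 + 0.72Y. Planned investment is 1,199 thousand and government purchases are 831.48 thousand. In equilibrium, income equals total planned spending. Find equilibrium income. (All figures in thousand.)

Y = 8316

Y = C + I + G = 298 + 0.72Y + 1199 + 831.48
Y − 0.72Y = 2328.48
0.28Y = 2328.48, so Y = 2328.48/0.28 = 8316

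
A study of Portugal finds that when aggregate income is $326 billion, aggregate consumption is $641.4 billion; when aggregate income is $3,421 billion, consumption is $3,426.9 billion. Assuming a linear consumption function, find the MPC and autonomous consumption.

MPC = 0.9; a = 348

MPC = ΔC/ΔY = (3426.9 − 641.4)/(3421 − 326) = 2785.5/3095 = 0.9
a = C − MPC·Y = 641.4 − 0.9(326) = 641.4 − 293.4 = 348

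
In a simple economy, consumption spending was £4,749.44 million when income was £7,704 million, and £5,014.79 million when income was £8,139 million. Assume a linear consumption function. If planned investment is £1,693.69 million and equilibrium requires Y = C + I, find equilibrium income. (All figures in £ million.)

Y = 4471

MPC = (5014.79 − 4749.44)/(8139 − 7704) = 265.35/435 = 0.61
a = 4749.44 − 0.61(7704) = 50
Equilibrium: Y = 50 + 0.61Y + 1693.69
0.39Y = 1743.69, so Y = 1743.69/0.39 = 4471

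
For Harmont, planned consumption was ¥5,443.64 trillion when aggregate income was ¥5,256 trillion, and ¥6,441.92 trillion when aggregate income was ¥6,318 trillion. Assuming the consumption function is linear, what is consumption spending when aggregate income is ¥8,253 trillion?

MPC = (6441.92 − 5443.64)/(6318 − 5256) = 998.28/1062 = 0.94
a = 5443.64 − 0.94(5256) = 5443.64 − 4940.64 = 503
C = 503 + 0.94(8253) = 503 + 7757.82 = 8260.82

C = 8260.82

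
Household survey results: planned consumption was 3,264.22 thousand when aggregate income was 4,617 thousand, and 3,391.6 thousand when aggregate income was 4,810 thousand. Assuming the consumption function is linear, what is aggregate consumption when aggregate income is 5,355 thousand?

C = 3751.3

MPC = (3391.6 − 3264.22)/(4810 − 4617) = 127.38/193 = 0.66
a = 3264.22 − 0.66(4617) = 3264.22 − 3047.22 = 217
C = 217 + 0.66(5355) = 217 + 3534.3 = 3751.3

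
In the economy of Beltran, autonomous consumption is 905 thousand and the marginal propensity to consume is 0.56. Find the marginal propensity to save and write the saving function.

MPS = 0.44; S = -905 + 0.44Y

MPS = 1 − MPC = 1 − 0.56 = 0.44
S = Y − C = -905 + 0.44Y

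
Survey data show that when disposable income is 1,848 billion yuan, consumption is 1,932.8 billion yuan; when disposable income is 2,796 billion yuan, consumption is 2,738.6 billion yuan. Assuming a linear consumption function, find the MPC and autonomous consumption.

MPC = ΔC/ΔY = (2738.6 − 1932.8)/(2796 − 1848) = 805.8/948 = 0.85
a = C − MPC·Y = 1932.8 − 0.85(1848) = 1932.8 − 1570.8 = 362

MPC = 0.85; a = 362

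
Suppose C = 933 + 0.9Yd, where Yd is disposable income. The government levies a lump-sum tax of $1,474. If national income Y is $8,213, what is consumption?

Yd = Y − T = 8213 − 1474 = 6739
C = 933 + 0.9(6739) = 933 + 6065.1 = 6998.1

C = 6998.1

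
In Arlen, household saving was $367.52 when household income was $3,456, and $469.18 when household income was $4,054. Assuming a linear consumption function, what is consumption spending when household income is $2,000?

C = 1880

MPS = ΔS/ΔY = (469.18 − 367.52)/(4054 − 3456) = 101.66/598 = 0.17
MPC = 1 − MPS = 0.83
Autonomous saving = 367.52 − 0.17(3456) = -220, so a = 220
C = 220 + 0.83(2000) = 220 + 1660 = 1880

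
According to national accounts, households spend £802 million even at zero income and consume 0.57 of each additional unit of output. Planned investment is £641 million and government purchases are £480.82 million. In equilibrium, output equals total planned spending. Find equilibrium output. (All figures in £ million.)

Y = 4474

Y = C + I + G = 802 + 0.57Y + 641 + 480.82
Y − 0.57Y = 1923.82
0.43Y = 1923.82, so Y = 1923.82/0.43 = 4474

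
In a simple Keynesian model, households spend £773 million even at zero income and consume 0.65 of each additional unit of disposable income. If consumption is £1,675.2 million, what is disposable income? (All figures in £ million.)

773 + 0.65Y = 1675.2
0.65Y = 902.2, so Y = 902.2/0.65 = 1388

Y = 1388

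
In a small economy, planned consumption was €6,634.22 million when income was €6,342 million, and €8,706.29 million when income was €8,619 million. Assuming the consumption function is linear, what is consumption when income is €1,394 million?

MPC = (8706.29 − 6634.22)/(8619 − 6342) = 2072.07/2277 = 0.91
a = 6634.22 − 0.91(6342) = 6634.22 − 5771.22 = 863
C = 863 + 0.91(1394) = 863 + 1268.54 = 2131.54

C = 2131.54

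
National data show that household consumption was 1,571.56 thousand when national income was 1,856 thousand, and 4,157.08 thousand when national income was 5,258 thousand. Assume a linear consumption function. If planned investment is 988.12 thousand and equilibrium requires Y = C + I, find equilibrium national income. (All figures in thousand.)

Y = 4788

MPC = (4157.08 − 1571.56)/(5258 − 1856) = 2585.52/3402 = 0.76
a = 1571.56 − 0.76(1856) = 161
Equilibrium: Y = 161 + 0.76Y + 988.12
0.24Y = 1149.12, so Y = 1149.12/0.24 = 4788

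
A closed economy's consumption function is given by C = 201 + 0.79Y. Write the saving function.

S = -201 + 0.21Y

S = Y − C = Y − (201 + 0.79Y) = -201 + (1 − 0.79)Y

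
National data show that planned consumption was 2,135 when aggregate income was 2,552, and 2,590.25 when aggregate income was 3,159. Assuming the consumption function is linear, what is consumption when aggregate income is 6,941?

MPC = (2590.25 − 2135)/(3159 − 2552) = 455.25/607 = 0.75
a = 2135 − 0.75(2552) = 2135 − 1914 = 221
C = 221 + 0.75(6941) = 221 + 5205.75 = 5426.75

C = 5426.75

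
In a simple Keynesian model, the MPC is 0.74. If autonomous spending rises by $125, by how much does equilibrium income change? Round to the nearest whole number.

ΔY ≈ 481

The multiplier is 1/(1 − MPC) = 1/0.26.
ΔY = 125/0.26 = 480.77 ≈ 481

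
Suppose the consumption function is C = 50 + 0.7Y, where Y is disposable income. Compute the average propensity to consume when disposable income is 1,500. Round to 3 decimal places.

C = 50 + 0.7(1500) = 1100
APC = C/Y = 1100/1500 = 0.733

APC = 0.733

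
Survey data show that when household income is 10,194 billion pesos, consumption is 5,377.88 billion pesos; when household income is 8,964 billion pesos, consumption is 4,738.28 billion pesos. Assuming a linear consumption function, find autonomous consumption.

a = 77

MPC = ΔC/ΔY = (5377.88 − 4738.28)/(10194 − 8964) = 639.6/1230 = 0.52
a = C − MPC·Y = 4738.28 − 0.52(8964) = 4738.28 − 4661.28 = 77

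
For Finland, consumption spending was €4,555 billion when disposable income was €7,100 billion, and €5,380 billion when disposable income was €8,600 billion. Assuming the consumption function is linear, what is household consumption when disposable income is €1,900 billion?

C = 1695

MPC = (5380 − 4555)/(8600 − 7100) = 825/1500 = 0.55
a = 4555 − 0.55(7100) = 4555 − 3905 = 650
C = 650 + 0.55(1900) = 650 + 1045 = 1695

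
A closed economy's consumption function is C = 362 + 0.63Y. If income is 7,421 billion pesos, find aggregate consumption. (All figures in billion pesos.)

C = 5037.23

C = 362 + 0.63(7421) = 362 + 4675.23 = 5037.23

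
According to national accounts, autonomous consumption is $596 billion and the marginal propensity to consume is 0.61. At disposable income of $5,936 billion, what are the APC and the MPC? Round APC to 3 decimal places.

APC = 0.710; MPC = 0.61

MPC = 0.61 (the slope of the consumption function)
C = 596 + 0.61(5936) = 4216.96, so APC = 4216.96/5936 = 0.710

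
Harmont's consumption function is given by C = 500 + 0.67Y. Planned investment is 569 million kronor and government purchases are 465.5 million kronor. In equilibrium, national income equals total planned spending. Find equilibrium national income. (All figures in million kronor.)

Y = C + I + G = 500 + 0.67Y + 569 + 465.5
Y − 0.67Y = 1534.5
0.33Y = 1534.5, so Y = 1534.5/0.33 = 4650

Y = 4650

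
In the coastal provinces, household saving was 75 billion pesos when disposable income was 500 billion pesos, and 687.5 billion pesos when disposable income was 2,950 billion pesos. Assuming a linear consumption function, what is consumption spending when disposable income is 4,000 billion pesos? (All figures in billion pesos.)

MPS = ΔS/ΔY = (687.5 − 75)/(2950 − 500) = 612.5/2450 = 0.25
MPC = 1 − MPS = 0.75
Autonomous saving = 75 − 0.25(500) = -50, so a = 50
C = 50 + 0.75(4000) = 50 + 3000 = 3050

C = 3050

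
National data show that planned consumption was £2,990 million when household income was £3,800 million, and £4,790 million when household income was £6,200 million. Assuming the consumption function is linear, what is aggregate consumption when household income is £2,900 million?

C = 2315

MPC = (4790 − 2990)/(6200 − 3800) = 1800/2400 = 0.75
a = 2990 − 0.75(3800) = 2990 − 2850 = 140
C = 140 + 0.75(2900) = 140 + 2175 = 2315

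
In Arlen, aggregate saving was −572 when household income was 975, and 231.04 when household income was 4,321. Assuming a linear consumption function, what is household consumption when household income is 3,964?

C = 3818.64

MPS = ΔS/ΔY = (231.04 − (-572))/(4321 − 975) = 803.04/3346 = 0.24
MPC = 1 − MPS = 0.76
Autonomous saving = -572 − 0.24(975) = -806, so a = 806
C = 806 + 0.76(3964) = 806 + 3012.64 = 3818.64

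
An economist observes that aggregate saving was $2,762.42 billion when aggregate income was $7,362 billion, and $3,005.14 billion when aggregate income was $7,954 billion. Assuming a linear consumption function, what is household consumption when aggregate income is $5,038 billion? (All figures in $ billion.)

C = 3228.42

MPS = ΔS/ΔY = (3005.14 − 2762.42)/(7954 − 7362) = 242.72/592 = 0.41
MPC = 1 − MPS = 0.59
Autonomous saving = 2762.42 − 0.41(7362) = -256, so a = 256
C = 256 + 0.59(5038) = 256 + 2972.42 = 3228.42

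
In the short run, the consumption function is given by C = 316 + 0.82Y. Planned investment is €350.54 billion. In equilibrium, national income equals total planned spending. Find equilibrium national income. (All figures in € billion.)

Y = C + I = 316 + 0.82Y + 350.54
Y − 0.82Y = 666.54
0.18Y = 666.54, so Y = 666.54/0.18 = 3703

Y = 3703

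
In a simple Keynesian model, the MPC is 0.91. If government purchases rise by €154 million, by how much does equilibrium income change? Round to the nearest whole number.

ΔY ≈ 1711

The multiplier is 1/(1 − MPC) = 1/0.09.
ΔY = 154/0.09 = 1711.11 ≈ 1711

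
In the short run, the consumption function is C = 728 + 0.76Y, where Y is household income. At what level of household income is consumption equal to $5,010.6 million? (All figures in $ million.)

Y = 5635

728 + 0.76Y = 5010.6
0.76Y = 4282.6, so Y = 4282.6/0.76 = 5635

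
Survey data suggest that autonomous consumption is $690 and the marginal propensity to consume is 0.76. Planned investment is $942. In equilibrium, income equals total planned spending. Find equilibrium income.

Y = 6800

Y = C + I = 690 + 0.76Y + 942
Y − 0.76Y = 1632
0.24Y = 1632, so Y = 1632/0.24 = 6800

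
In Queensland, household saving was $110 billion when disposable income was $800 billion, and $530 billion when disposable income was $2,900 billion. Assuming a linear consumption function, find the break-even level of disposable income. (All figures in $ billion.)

Y = 250

MPS = ΔS/ΔY = (530 − 110)/(2900 − 800) = 420/2100 = 0.2
MPC = 1 − MPS = 0.8
From S(800) = 110: −a + 0.2(800) = 110, so a = 160 − 110 = 50
Break-even (S = 0): Y = a/MPS = 50/0.2 = 250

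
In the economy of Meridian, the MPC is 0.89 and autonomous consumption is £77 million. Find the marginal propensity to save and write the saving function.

MPS = 1 − MPC = 1 − 0.89 = 0.11
S = Y − C = -77 + 0.11Y

MPS = 0.11; S = -77 + 0.11Y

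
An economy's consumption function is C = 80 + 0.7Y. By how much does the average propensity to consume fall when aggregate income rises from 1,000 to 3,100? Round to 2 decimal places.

ΔAPC = 0.05

At Y = 1000: C = 80 + 0.7(1000) = 780, APC = 780/1000 = 0.780
At Y = 3100: C = 2250, APC = 2250/3100 = 0.726
Fall in APC = 0.780 − 0.726 = 0.054 ≈ 0.05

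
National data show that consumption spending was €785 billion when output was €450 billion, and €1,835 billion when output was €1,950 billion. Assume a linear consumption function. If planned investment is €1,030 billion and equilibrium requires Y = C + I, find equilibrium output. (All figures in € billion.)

MPC = (1835 − 785)/(1950 − 450) = 1050/1500 = 0.7
a = 785 − 0.7(450) = 470
Equilibrium: Y = 470 + 0.7Y + 1030
0.3Y = 1500, so Y = 1500/0.3 = 5000

Y = 5000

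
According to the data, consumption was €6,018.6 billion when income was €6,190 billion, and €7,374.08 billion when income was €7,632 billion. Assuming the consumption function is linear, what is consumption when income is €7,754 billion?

C = 7488.76

MPC = (7374.08 − 6018.6)/(7632 − 6190) = 1355.48/1442 = 0.94
a = 6018.6 − 0.94(6190) = 6018.6 − 5818.6 = 200
C = 200 + 0.94(7754) = 200 + 7288.76 = 7488.76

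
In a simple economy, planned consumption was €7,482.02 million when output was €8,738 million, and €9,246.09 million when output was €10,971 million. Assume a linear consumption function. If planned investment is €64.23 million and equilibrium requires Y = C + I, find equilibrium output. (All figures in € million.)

Y = 3063

MPC = (9246.09 − 7482.02)/(10971 − 8738) = 1764.07/2233 = 0.79
a = 7482.02 − 0.79(8738) = 579
Equilibrium: Y = 579 + 0.79Y + 64.23
0.21Y = 643.23, so Y = 643.23/0.21 = 3063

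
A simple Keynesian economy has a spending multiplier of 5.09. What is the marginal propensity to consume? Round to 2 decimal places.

MPC = 0.80

k = 1/(1 − MPC), so 1 − MPC = 1/k = 1/5.09 = 0.1965
MPC = 1 − 0.1965 = 0.80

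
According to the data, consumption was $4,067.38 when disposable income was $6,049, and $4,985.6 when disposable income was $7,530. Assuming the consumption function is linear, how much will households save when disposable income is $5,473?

MPC = (4985.6 − 4067.38)/(7530 − 6049) = 918.22/1481 = 0.62
a = 4067.38 − 0.62(6049) = 4067.38 − 3750.38 = 317
C = 317 + 0.62(5473) = 3710.26
S = 5473 − 3710.26 = 1762.74

S = 1762.74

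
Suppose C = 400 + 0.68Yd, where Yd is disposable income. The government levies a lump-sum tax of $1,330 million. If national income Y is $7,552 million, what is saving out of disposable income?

Yd = Y − T = 7552 − 1330 = 6222
C = 400 + 0.68(6222) = 400 + 4230.96 = 4630.96
S = Yd − C = 6222 − 4630.96 = 1591.04

S = 1591.04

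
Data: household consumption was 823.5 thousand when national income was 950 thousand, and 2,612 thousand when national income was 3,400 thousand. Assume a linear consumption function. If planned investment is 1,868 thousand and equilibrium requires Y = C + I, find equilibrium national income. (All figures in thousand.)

Y = 7400

MPC = (2612 − 823.5)/(3400 − 950) = 1788.5/2450 = 0.73
a = 823.5 − 0.73(950) = 130
Equilibrium: Y = 130 + 0.73Y + 1868
0.27Y = 1998, so Y = 1998/0.27 = 7400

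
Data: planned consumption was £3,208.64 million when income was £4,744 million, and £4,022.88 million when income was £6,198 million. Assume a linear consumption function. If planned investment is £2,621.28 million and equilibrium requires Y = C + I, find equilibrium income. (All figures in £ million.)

Y = 7212

MPC = (4022.88 − 3208.64)/(6198 − 4744) = 814.24/1454 = 0.56
a = 3208.64 − 0.56(4744) = 552
Equilibrium: Y = 552 + 0.56Y + 2621.28
0.44Y = 3173.28, so Y = 3173.28/0.44 = 7212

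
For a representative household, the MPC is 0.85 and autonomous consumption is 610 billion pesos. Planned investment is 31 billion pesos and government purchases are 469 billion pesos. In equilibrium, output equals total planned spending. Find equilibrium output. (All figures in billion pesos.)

Y = 7400

Y = C + I + G = 610 + 0.85Y + 31 + 469
Y − 0.85Y = 1110
0.15Y = 1110, so Y = 1110/0.15 = 7400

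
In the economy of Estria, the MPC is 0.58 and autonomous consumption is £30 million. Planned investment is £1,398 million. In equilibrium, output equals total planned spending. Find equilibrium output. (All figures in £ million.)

Y = 3400

Y = C + I = 30 + 0.58Y + 1398
Y − 0.58Y = 1428
0.42Y = 1428, so Y = 1428/0.42 = 3400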